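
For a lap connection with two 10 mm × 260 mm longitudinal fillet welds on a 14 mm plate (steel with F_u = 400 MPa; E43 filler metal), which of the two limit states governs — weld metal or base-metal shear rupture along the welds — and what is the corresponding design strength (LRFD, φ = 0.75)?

E43XX → F_EXX = 430 MPa.
t_e = 0.707 × 10 = 7.07 mm; L = 520 mm.
Weld metal: φR_n = 0.75 × 0.6 × 430 × 7.07 × 520 × 10⁻³ = 711.4 kN.
Base metal (shear rupture): φR_n = 0.75 × 0.6 × 400 × 14 × 520 × 10⁻³ = 1310 kN.
Governing: weld metal.

φR_n ≈ 711 kN (weld metal governs)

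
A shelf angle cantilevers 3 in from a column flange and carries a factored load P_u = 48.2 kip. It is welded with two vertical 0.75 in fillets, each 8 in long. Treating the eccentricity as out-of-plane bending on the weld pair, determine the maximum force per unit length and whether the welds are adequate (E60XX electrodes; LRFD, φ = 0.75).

f_max ≈ 7.42 kip/in; adequate

E60XX → F_EXX = 60 ksi.
L_w = 2 × 8 = 16 in; section modulus (unit throat) S = 2 × L²/6 = 21.33 in².
Direct shear f_v = P/L_w = 48.2/16 = 3.013 kip/in.
Moment M = P × e = 48.2 × 3 = 144.6 kip·in; bending f_b = M/S = 6.778 kip/in.
f_max = √(f_v² + f_b²) = √(3.013² + 6.778²) = 7.417 kip/in.
φr_n = 0.75 × 0.6 × 60 × (0.707 × 0.75) = 14.32 kip/in → adequate.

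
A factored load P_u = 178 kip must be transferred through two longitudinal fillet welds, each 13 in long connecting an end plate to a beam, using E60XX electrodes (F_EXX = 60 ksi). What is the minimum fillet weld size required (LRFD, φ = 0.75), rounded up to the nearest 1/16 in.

w = 3/8 in

Total weld length L = 26 in.
Required throat t_e = P_u / (φ × 0.6 F_EXX × L) = 178 / (0.75 × 0.6 × 60 × 26) = 0.2536 in.
Required leg w = t_e / 0.707 = 0.3586 in → use 3/8 in.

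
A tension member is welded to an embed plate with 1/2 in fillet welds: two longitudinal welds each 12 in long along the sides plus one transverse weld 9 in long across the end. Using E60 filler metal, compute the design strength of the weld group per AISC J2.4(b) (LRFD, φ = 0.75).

φR_n ≈ 324 kips

E60XX → F_EXX = 60 ksi.
t_e = 0.707 × 0.5 = 0.3535 in.
R_nwl = 0.6 × 60 × 0.3535 × 24 = 305.4 kips (longitudinal, 2 welds).
R_nwt = 0.6 × 60 × 0.3535 × 9 = 114.5 kips (transverse, base value).
(i) R_nwl + R_nwt = 420 kips; (ii) 0.85 R_nwl + 1.5 R_nwt = 431.4 kips.
R_n = max = 431.4 kips [governs: (ii)]; φR_n = 323.6 kips.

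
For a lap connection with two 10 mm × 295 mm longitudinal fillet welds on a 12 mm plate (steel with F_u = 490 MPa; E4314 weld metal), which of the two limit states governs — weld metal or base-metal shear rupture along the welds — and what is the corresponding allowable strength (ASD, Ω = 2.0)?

R_n/Ω ≈ 538 kN (weld metal governs)

E43XX → F_EXX = 430 MPa.
t_e = 0.707 × 10 = 7.07 mm; L = 590 mm.
Weld metal: R_n/Ω = (1/2.0) × 0.6 × 430 × 7.07 × 590 × 10⁻³ = 538.1 kN.
Base metal (shear rupture): R_n/Ω = (1/2.0) × 0.6 × 490 × 12 × 590 × 10⁻³ = 1041 kN.
Governing: weld metal.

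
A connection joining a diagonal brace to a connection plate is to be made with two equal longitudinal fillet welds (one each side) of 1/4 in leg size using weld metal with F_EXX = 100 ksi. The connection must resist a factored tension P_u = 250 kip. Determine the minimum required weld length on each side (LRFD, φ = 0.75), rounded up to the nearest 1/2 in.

L = 16 in on each side

Throat t_e = 0.707 × 0.25 = 0.1767 in.
φr_n = 0.75 × 0.6 × 100 × 0.1767 = 7.954 kip/in.
L_req = P_u / φr_n = 250 / 7.954 = 31.43 in total.
Per side: 31.43 / 2 = 15.72 in.
Round up → use L = 16 in on each side.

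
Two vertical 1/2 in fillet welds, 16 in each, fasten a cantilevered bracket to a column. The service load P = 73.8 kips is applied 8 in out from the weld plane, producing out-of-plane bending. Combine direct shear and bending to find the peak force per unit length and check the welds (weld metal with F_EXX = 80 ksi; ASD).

f_max ≈ 7.29 kip/in; adequate

L_w = 2 × 16 = 32 in; section modulus (unit throat) S = 2 × L²/6 = 85.33 in².
Direct shear f_v = P/L_w = 73.8/32 = 2.306 kip/in.
Moment M = P × e = 73.8 × 8 = 590.4 kip·in; bending f_b = M/S = 6.919 kip/in.
f_max = √(f_v² + f_b²) = √(2.306² + 6.919²) = 7.293 kip/in.
r_n/Ω = (1/2.0) × 0.6 × 80 × (0.707 × 0.5) = 8.484 kip/in → adequate.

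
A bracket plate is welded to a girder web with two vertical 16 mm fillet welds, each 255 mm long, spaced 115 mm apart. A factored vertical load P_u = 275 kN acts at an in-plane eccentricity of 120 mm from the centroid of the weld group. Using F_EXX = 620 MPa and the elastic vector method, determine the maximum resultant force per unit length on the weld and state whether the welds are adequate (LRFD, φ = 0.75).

f_max ≈ 1350 N/mm; adequate

Total weld length L_w = 510 mm. Treat welds as unit-width lines.
Polar moment about centroid: J = 2[d³/12 + d(b/2)²] = 2[255³/12 + 255×57.5²] = 4450000 mm³.
Direct shear f_v = P/L_w = 275×10³ / 510 = 539.2 N/mm (vertical).
Torsion M = P·e = 275×10³ × 120 = 33000000 N·mm.
Critical point at (x, y) = (57.5, 127.5) from centroid. f_tx = M·y/J = 945.6 N/mm; f_ty = M·x/J = 426.4 N/mm.
Resultant f_max = √[f_tx² + (f_v + f_ty)²] = √[945.6² + (539.2 + 426.4)²] = 1351 N/mm.
Capacity per unit length: φr_n = 0.75 × 0.6 × 620 × (0.707 × 16) = 3156 N/mm.
1351 ≤ 3156 → adequate.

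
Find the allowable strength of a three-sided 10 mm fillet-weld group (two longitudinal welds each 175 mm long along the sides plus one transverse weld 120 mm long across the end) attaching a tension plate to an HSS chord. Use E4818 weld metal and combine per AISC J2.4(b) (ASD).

R_n/Ω ≈ 486 kN

E48XX → F_EXX = 480 MPa.
t_e = 0.707 × 10 = 7.07 mm.
R_nwl = 0.6 × 480 × 7.07 × 350 × 10⁻³ = 712.7 kN (longitudinal, 2 welds).
R_nwt = 0.6 × 480 × 7.07 × 120 × 10⁻³ = 244.3 kN (transverse, base value).
(i) R_nwl + R_nwt = 957 kN; (ii) 0.85 R_nwl + 1.5 R_nwt = 972.3 kN.
R_n = max = 972.3 kN [governs: (ii)]; R_n/Ω = 486.1 kN.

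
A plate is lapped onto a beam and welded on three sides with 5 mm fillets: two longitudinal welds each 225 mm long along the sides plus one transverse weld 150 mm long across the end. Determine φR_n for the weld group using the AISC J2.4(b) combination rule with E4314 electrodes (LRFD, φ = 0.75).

φR_n ≈ 416 kN

E43XX → F_EXX = 430 MPa.
t_e = 0.707 × 5 = 3.535 mm.
R_nwl = 0.6 × 430 × 3.535 × 450 × 10⁻³ = 410.4 kN (longitudinal, 2 welds).
R_nwt = 0.6 × 430 × 3.535 × 150 × 10⁻³ = 136.8 kN (transverse, base value).
(i) R_nwl + R_nwt = 547.2 kN; (ii) 0.85 R_nwl + 1.5 R_nwt = 554.1 kN.
R_n = max = 554.1 kN [governs: (ii)]; φR_n = 415.5 kN.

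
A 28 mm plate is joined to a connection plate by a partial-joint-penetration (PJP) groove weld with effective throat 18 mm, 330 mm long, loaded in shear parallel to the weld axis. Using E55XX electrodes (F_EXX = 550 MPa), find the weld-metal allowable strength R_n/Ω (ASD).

Effective throat (given) t_e = 18 mm.
A_we = 18 × 330 = 5940 mm².
F_nw = 0.6 F_EXX = 330 MPa.
R_n/Ω = (330 × 5940) / 2.0 × 10⁻³ = 980.1 kN.

R_n/Ω ≈ 980 kN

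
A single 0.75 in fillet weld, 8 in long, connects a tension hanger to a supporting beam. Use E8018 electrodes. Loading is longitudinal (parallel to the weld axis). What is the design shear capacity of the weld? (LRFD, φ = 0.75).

φR_n ≈ 153 kips

E80XX → F_EXX = 80 ksi.
Effective throat t_e = 0.707 × 0.75 = 0.5302 in.
Total length L = 8 in; A_we = 0.5302 × 8 = 4.242 in².
F_nw = 0.6 F_EXX = 0.6 × 80 = 48 ksi.
φR_n = 0.75 × 48 × 4.242 = 152.7 kips.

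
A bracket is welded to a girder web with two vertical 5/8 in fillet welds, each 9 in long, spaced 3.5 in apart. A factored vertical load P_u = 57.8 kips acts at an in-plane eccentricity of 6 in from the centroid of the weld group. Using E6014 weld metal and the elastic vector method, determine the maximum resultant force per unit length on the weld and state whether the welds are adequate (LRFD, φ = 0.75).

E60XX → F_EXX = 60 ksi.
Total weld length L_w = 18 in. Treat welds as unit-width lines.
Polar moment about centroid: J = 2[d³/12 + d(b/2)²] = 2[9³/12 + 9×1.75²] = 176.6 in³.
Direct shear f_v = P/L_w = 57.8 / 18 = 3.211 kip/in (vertical).
Torsion M = P·e = 57.8 × 6 = 346.8 kip·in.
Critical point at (x, y) = (1.75, 4.5) from centroid. f_tx = M·y/J = 8.836 kip/in; f_ty = M·x/J = 3.436 kip/in.
Resultant f_max = √[f_tx² + (f_v + f_ty)²] = √[8.836² + (3.211 + 3.436)²] = 11.06 kip/in.
Capacity per unit length: φr_n = 0.75 × 0.6 × 60 × (0.707 × 0.625) = 11.93 kip/in.
11.06 ≤ 11.93 → adequate.

f_max ≈ 11.1 kip/in; adequate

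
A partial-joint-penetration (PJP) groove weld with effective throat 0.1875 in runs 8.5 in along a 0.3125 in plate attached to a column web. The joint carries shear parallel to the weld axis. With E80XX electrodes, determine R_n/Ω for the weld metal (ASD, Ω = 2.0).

E80XX → F_EXX = 80 ksi.
Effective throat (given) t_e = 0.1875 in.
A_we = 0.1875 × 8.5 = 1.594 in².
F_nw = 0.6 F_EXX = 48 ksi.
R_n/Ω = (48 × 1.594) / 2.0 = 38.25 kips.

R_n/Ω ≈ 38.2 kips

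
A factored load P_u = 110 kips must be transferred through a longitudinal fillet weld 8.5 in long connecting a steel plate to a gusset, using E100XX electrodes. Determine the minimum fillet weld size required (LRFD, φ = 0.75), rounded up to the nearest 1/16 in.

E100XX → F_EXX = 100 ksi.
Total weld length L = 8.5 in.
Required throat t_e = P_u / (φ × 0.6 F_EXX × L) = 110 / (0.75 × 0.6 × 100 × 8.5) = 0.2876 in.
Required leg w = t_e / 0.707 = 0.4068 in → use 7/16 in.

w = 7/16 in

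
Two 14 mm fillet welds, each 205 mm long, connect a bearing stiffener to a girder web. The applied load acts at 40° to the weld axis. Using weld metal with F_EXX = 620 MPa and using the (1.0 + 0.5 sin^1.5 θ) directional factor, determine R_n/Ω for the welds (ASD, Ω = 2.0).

t_e = 0.707 × 14 = 9.898 mm; A_we = 9.898 × 410 = 4058 mm².
Directional factor: 1.0 + 0.5 sin^1.5(40°) = 1.258.
F_nw = 0.6 × 620 × 1.258 = 467.9 MPa.
R_n/Ω = (467.9 × 4058) / 2.0 × 10⁻³ = 949.3 kN.

R_n/Ω ≈ 949 kN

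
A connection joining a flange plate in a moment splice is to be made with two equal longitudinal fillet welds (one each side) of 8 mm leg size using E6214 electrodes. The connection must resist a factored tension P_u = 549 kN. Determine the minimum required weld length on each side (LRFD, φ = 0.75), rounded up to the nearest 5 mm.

L = 175 mm on each side

E62XX → F_EXX = 620 MPa.
Throat t_e = 0.707 × 8 = 5.656 mm.
φr_n = 0.75 × 0.6 × 620 × 5.656 × 10⁻³ = 1.578 kN/mm.
L_req = P_u / φr_n = 549 / 1.578 = 347.9 mm total.
Per side: 347.9 / 2 = 174 mm.
Round up → use L = 175 mm on each side.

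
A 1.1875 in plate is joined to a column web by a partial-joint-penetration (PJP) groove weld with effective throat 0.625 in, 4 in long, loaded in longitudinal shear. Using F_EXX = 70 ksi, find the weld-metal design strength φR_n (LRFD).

Effective throat (given) t_e = 0.625 in.
A_we = 0.625 × 4 = 2.5 in².
F_nw = 0.6 F_EXX = 42 ksi.
φR_n = 0.75 × 42 × 2.5 = 78.75 kip.

φR_n ≈ 78.8 kip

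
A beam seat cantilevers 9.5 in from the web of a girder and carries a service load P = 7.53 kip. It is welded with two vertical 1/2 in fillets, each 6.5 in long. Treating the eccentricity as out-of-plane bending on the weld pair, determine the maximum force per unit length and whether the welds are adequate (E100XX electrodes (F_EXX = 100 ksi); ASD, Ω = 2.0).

f_max ≈ 5.11 kip/in; adequate

L_w = 2 × 6.5 = 13 in; section modulus (unit throat) S = 2 × L²/6 = 14.08 in².
Direct shear f_v = P/L_w = 7.53/13 = 0.5792 kip/in.
Moment M = P × e = 7.53 × 9.5 = 71.535 kip·in; bending f_b = M/S = 5.079 kip/in.
f_max = √(f_v² + f_b²) = √(0.5792² + 5.079²) = 5.112 kip/in.
r_n/Ω = (1/2.0) × 0.6 × 100 × (0.707 × 0.5) = 10.6 kip/in → adequate.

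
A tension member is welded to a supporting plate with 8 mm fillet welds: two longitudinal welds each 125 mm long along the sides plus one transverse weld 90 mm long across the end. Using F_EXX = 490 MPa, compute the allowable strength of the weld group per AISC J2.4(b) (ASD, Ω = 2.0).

R_n/Ω ≈ 289 kN

t_e = 0.707 × 8 = 5.656 mm.
R_nwl = 0.6 × 490 × 5.656 × 250 × 10⁻³ = 415.7 kN (longitudinal, 2 welds).
R_nwt = 0.6 × 490 × 5.656 × 90 × 10⁻³ = 149.7 kN (transverse, base value).
(i) R_nwl + R_nwt = 565.4 kN; (ii) 0.85 R_nwl + 1.5 R_nwt = 577.8 kN.
R_n = max = 577.8 kN [governs: (ii)]; R_n/Ω = 288.9 kN.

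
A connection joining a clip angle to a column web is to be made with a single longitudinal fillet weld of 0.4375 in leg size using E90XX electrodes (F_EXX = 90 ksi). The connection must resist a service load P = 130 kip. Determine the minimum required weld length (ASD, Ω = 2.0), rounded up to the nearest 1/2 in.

L = 16 in

Throat t_e = 0.707 × 0.4375 = 0.3093 in.
r_n/Ω = (0.6 × 90 × 0.3093) / 2.0 = 8.351 kip/in.
L_req = P / (r_n/Ω) = 130 / 8.351 = 15.57 in total.
Round up → use L = 16 in.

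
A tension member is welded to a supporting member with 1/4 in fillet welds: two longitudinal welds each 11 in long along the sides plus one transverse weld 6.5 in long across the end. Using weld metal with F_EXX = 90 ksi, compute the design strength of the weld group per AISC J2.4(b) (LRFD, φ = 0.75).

t_e = 0.707 × 0.25 = 0.1767 in.
R_nwl = 0.6 × 90 × 0.1767 × 22 = 210 kip (longitudinal, 2 welds).
R_nwt = 0.6 × 90 × 0.1767 × 6.5 = 62.04 kip (transverse, base value).
(i) R_nwl + R_nwt = 272 kip; (ii) 0.85 R_nwl + 1.5 R_nwt = 271.5 kip.
R_n = max = 272 kip [governs: (i)]; φR_n = 204 kip.

φR_n ≈ 204 kip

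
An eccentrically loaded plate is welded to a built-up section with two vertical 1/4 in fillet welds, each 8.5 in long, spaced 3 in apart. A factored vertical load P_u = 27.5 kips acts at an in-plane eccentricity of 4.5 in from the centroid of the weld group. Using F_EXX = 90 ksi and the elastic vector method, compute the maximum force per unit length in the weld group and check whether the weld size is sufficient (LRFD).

Total weld length L_w = 17 in. Treat welds as unit-width lines.
Polar moment about centroid: J = 2[d³/12 + d(b/2)²] = 2[8.5³/12 + 8.5×1.5²] = 140.6 in³.
Direct shear f_v = P/L_w = 27.5 / 17 = 1.618 kip/in (vertical).
Torsion M = P·e = 27.5 × 4.5 = 123.75 kip·in.
Critical point at (x, y) = (1.5, 4.25) from centroid. f_tx = M·y/J = 3.741 kip/in; f_ty = M·x/J = 1.32 kip/in.
Resultant f_max = √[f_tx² + (f_v + f_ty)²] = √[3.741² + (1.618 + 1.32)²] = 4.756 kip/in.
Capacity per unit length: φr_n = 0.75 × 0.6 × 90 × (0.707 × 0.25) = 7.158 kip/in.
4.756 ≤ 7.158 → adequate.

f_max ≈ 4.76 kip/in; adequate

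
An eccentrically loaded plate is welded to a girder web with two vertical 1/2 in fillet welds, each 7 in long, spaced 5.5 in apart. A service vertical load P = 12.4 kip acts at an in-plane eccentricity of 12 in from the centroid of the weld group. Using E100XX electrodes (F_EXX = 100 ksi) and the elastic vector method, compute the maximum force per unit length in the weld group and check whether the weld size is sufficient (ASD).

Total weld length L_w = 14 in. Treat welds as unit-width lines.
Polar moment about centroid: J = 2[d³/12 + d(b/2)²] = 2[7³/12 + 7×2.75²] = 163 in³.
Direct shear f_v = P/L_w = 12.4 / 14 = 0.8857 kip/in (vertical).
Torsion M = P·e = 12.4 × 12 = 148.8 kip·in.
Critical point at (x, y) = (2.75, 3.5) from centroid. f_tx = M·y/J = 3.194 kip/in; f_ty = M·x/J = 2.51 kip/in.
Resultant f_max = √[f_tx² + (f_v + f_ty)²] = √[3.194² + (0.8857 + 2.51)²] = 4.662 kip/in.
Capacity per unit length: r_n/Ω = (1/2.0) × 0.6 × 100 × (0.707 × 0.5) = 10.6 kip/in.
4.662 ≤ 10.6 → adequate.

f_max ≈ 4.66 kip/in; adequate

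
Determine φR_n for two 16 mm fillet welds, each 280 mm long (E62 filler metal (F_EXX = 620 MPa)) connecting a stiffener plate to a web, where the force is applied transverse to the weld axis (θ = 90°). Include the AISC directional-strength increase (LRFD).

φR_n ≈ 2650 kN

t_e = 0.707 × 16 = 11.31 mm; A_we = 11.31 × 560 = 6335 mm².
Directional factor: 1.0 + 0.5 sin^1.5(90°) = 1.5.
F_nw = 0.6 × 620 × 1.5 = 558 MPa.
φR_n = 0.75 × 558 × 6335 × 10⁻³ = 2651 kN.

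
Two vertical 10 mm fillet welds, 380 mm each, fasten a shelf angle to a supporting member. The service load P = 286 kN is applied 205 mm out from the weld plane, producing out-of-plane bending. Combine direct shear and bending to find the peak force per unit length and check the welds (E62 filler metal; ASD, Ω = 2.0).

f_max ≈ 1270 N/mm; adequate

E62XX → F_EXX = 620 MPa.
L_w = 2 × 380 = 760 mm; section modulus (unit throat) S = 2 × L²/6 = 48130 mm².
Direct shear f_v = P/L_w = 286×10³/760 = 376.3 N/mm.
Moment M = P × e = 286×10³ × 205 = 58630000 N·mm; bending f_b = M/S = 1218 N/mm.
f_max = √(f_v² + f_b²) = √(376.3² + 1218²) = 1275 N/mm.
r_n/Ω = (1/2.0) × 0.6 × 620 × (0.707 × 10) = 1315 N/mm → adequate.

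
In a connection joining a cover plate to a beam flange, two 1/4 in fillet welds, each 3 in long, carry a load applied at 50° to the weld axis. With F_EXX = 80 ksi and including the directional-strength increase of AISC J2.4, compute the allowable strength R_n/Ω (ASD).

R_n/Ω ≈ 34 kips

t_e = 0.707 × 0.25 = 0.1767 in; A_we = 0.1767 × 6 = 1.06 in².
Directional factor: 1.0 + 0.5 sin^1.5(50°) = 1.335.
F_nw = 0.6 × 80 × 1.335 = 64.09 ksi.
R_n/Ω = (64.09 × 1.06) / 2.0 = 33.98 kips.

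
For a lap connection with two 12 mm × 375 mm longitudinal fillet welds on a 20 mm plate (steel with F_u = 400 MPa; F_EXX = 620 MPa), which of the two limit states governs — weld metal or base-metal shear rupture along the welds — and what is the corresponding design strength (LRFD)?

t_e = 0.707 × 12 = 8.484 mm; L = 750 mm.
Weld metal: φR_n = 0.75 × 0.6 × 620 × 8.484 × 750 × 10⁻³ = 1775 kN.
Base metal (shear rupture): φR_n = 0.75 × 0.6 × 400 × 20 × 750 × 10⁻³ = 2700 kN.
Governing: weld metal.

φR_n ≈ 1780 kN (weld metal governs)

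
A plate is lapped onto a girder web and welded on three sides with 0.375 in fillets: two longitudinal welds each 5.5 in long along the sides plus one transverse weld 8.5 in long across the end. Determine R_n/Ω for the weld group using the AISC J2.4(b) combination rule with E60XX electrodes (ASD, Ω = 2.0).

E60XX → F_EXX = 60 ksi.
t_e = 0.707 × 0.375 = 0.2651 in.
R_nwl = 0.6 × 60 × 0.2651 × 11 = 105 kips (longitudinal, 2 welds).
R_nwt = 0.6 × 60 × 0.2651 × 8.5 = 81.13 kips (transverse, base value).
(i) R_nwl + R_nwt = 186.1 kips; (ii) 0.85 R_nwl + 1.5 R_nwt = 210.9 kips.
R_n = max = 210.9 kips [governs: (ii)]; R_n/Ω = 105.5 kips.

R_n/Ω ≈ 105 kips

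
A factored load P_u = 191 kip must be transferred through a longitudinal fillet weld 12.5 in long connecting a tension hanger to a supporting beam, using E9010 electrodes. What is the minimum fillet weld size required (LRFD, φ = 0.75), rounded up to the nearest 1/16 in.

E90XX → F_EXX = 90 ksi.
Total weld length L = 12.5 in.
Required throat t_e = P_u / (φ × 0.6 F_EXX × L) = 191 / (0.75 × 0.6 × 90 × 12.5) = 0.3773 in.
Required leg w = t_e / 0.707 = 0.5336 in → use 9/16 in.

w = 9/16 in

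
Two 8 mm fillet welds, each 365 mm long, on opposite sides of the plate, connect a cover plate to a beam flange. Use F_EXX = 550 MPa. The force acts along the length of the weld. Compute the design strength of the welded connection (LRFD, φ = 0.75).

Effective throat t_e = 0.707 × 8 = 5.656 mm.
Total length L = 730 mm; A_we = 5.656 × 730 = 4129 mm².
F_nw = 0.6 F_EXX = 0.6 × 550 = 330 MPa.
φR_n = 0.75 × 330 × 4129 × 10⁻³ = 1022 kN.

φR_n ≈ 1020 kN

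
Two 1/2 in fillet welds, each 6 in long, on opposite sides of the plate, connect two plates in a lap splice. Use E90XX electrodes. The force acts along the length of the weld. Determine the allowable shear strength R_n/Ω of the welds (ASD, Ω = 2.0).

E90XX → F_EXX = 90 ksi.
Effective throat t_e = 0.707 × 0.5 = 0.3535 in.
Total length L = 12 in; A_we = 0.3535 × 12 = 4.242 in².
F_nw = 0.6 F_EXX = 0.6 × 90 = 54 ksi.
R_n = 54 × 4.242 = 229.1 kips; R_n/Ω = 229.1/2.0 = 114.5 kips.

R_n/Ω ≈ 115 kips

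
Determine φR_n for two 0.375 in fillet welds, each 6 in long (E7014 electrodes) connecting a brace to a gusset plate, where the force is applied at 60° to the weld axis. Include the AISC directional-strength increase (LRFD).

E70XX → F_EXX = 70 ksi.
t_e = 0.707 × 0.375 = 0.2651 in; A_we = 0.2651 × 12 = 3.181 in².
Directional factor: 1.0 + 0.5 sin^1.5(60°) = 1.403.
F_nw = 0.6 × 70 × 1.403 = 58.92 ksi.
φR_n = 0.75 × 58.92 × 3.181 = 140.6 kip.

φR_n ≈ 141 kip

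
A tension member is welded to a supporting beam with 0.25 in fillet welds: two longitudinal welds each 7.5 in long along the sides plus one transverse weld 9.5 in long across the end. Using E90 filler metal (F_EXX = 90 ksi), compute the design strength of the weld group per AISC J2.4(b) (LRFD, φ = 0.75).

t_e = 0.707 × 0.25 = 0.1767 in.
R_nwl = 0.6 × 90 × 0.1767 × 15 = 143.2 kip (longitudinal, 2 welds).
R_nwt = 0.6 × 90 × 0.1767 × 9.5 = 90.67 kip (transverse, base value).
(i) R_nwl + R_nwt = 233.8 kip; (ii) 0.85 R_nwl + 1.5 R_nwt = 257.7 kip.
R_n = max = 257.7 kip [governs: (ii)]; φR_n = 193.3 kip.

φR_n ≈ 193 kip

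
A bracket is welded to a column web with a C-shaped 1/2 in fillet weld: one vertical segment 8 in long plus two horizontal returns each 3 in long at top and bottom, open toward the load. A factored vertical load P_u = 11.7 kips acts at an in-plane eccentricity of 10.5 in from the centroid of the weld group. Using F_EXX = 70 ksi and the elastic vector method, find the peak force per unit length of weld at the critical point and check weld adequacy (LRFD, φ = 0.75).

Total weld length L_w = 14 in. Treat welds as unit-width lines.
Centroid: x̄ = 2×3×1.5 / 14 = 0.6429 in from the vertical weld.
Polar moment about centroid: J = I_x + I_y = [8³/12 + 2×3×4²] + [8×0.6429² + 2(3³/12 + 3×0.8571²)] = 150.9 in³.
Direct shear f_v = P/L_w = 11.7 / 14 = 0.8357 kip/in (vertical).
Torsion M = P·e = 11.7 × 10.5 = 122.85 kip·in.
Critical point at (x, y) = (2.357, 4) from centroid. f_tx = M·y/J = 3.257 kip/in; f_ty = M·x/J = 1.919 kip/in.
Resultant f_max = √[f_tx² + (f_v + f_ty)²] = √[3.257² + (0.8357 + 1.919)²] = 4.266 kip/in.
Capacity per unit length: φr_n = 0.75 × 0.6 × 70 × (0.707 × 0.5) = 11.14 kip/in.
4.266 ≤ 11.14 → adequate.

f_max ≈ 4.27 kip/in; adequate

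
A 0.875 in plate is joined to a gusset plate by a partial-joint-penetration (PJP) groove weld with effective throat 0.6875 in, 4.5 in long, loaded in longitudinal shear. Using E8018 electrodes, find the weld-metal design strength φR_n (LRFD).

E80XX → F_EXX = 80 ksi.
Effective throat (given) t_e = 0.6875 in.
A_we = 0.6875 × 4.5 = 3.094 in².
F_nw = 0.6 F_EXX = 48 ksi.
φR_n = 0.75 × 48 × 3.094 = 111.4 kips.

φR_n ≈ 111 kips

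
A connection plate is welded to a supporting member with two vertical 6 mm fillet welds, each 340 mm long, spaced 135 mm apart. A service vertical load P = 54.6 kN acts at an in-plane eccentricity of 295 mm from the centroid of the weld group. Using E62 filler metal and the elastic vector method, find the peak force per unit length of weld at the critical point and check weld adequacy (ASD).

E62XX → F_EXX = 620 MPa.
Total weld length L_w = 680 mm. Treat welds as unit-width lines.
Polar moment about centroid: J = 2[d³/12 + d(b/2)²] = 2[340³/12 + 340×67.5²] = 9649000 mm³.
Direct shear f_v = P/L_w = 54.6×10³ / 680 = 80.29 N/mm (vertical).
Torsion M = P·e = 54.6×10³ × 295 = 16107000 N·mm.
Critical point at (x, y) = (67.5, 170) from centroid. f_tx = M·y/J = 283.8 N/mm; f_ty = M·x/J = 112.7 N/mm.
Resultant f_max = √[f_tx² + (f_v + f_ty)²] = √[283.8² + (80.29 + 112.7)²] = 343.2 N/mm.
Capacity per unit length: r_n/Ω = (1/2.0) × 0.6 × 620 × (0.707 × 6) = 789 N/mm.
343.2 ≤ 789 → adequate.

f_max ≈ 343 N/mm; adequate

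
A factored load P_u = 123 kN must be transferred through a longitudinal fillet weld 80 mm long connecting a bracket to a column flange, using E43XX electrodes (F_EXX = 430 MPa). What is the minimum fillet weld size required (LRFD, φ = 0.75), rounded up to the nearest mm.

w = 12 mm

Total weld length L = 80 mm.
Required throat t_e = P_u / (φ × 0.6 F_EXX × L) = 123 / (0.75 × 0.6 × 430 × 80 × 10⁻³) = 7.946 mm.
Required leg w = t_e / 0.707 = 11.24 mm → use 12 mm.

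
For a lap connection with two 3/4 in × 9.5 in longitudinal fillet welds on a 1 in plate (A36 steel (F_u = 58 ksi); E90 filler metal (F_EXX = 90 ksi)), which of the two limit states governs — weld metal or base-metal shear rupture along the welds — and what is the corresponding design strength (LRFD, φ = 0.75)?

t_e = 0.707 × 0.75 = 0.5302 in; L = 19 in.
Weld metal: φR_n = 0.75 × 0.6 × 90 × 0.5302 × 19 = 408 kip.
Base metal (shear rupture): φR_n = 0.75 × 0.6 × 58 × 1 × 19 = 495.9 kip.
Governing: weld metal.

φR_n ≈ 408 kip (weld metal governs)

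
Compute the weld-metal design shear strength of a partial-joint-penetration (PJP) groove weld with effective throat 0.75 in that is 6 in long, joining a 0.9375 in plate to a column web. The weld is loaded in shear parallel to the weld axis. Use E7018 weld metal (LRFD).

φR_n ≈ 142 kips

E70XX → F_EXX = 70 ksi.
Effective throat (given) t_e = 0.75 in.
A_we = 0.75 × 6 = 4.5 in².
F_nw = 0.6 F_EXX = 42 ksi.
φR_n = 0.75 × 42 × 4.5 = 141.8 kips.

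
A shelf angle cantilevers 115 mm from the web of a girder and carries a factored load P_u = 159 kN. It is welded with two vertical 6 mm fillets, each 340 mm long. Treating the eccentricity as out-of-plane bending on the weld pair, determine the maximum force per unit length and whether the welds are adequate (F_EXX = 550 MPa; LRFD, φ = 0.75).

L_w = 2 × 340 = 680 mm; section modulus (unit throat) S = 2 × L²/6 = 38530 mm².
Direct shear f_v = P/L_w = 159×10³/680 = 233.8 N/mm.
Moment M = P × e = 159×10³ × 115 = 18285000 N·mm; bending f_b = M/S = 474.5 N/mm.
f_max = √(f_v² + f_b²) = √(233.8² + 474.5²) = 529 N/mm.
φr_n = 0.75 × 0.6 × 550 × (0.707 × 6) = 1050 N/mm → adequate.

f_max ≈ 529 N/mm; adequate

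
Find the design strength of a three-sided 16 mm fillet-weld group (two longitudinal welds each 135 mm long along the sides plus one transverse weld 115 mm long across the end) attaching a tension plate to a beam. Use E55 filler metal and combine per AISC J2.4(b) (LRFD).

φR_n ≈ 1130 kN

E55XX → F_EXX = 550 MPa.
t_e = 0.707 × 16 = 11.31 mm.
R_nwl = 0.6 × 550 × 11.31 × 270 × 10⁻³ = 1008 kN (longitudinal, 2 welds).
R_nwt = 0.6 × 550 × 11.31 × 115 × 10⁻³ = 429.3 kN (transverse, base value).
(i) R_nwl + R_nwt = 1437 kN; (ii) 0.85 R_nwl + 1.5 R_nwt = 1501 kN.
R_n = max = 1501 kN [governs: (ii)]; φR_n = 1125 kN.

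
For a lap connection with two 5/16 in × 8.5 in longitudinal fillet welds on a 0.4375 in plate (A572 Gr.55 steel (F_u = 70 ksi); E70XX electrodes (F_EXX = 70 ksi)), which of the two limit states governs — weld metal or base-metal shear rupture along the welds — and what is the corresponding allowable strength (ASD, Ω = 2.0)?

t_e = 0.707 × 0.3125 = 0.2209 in; L = 17 in.
Weld metal: R_n/Ω = (1/2.0) × 0.6 × 70 × 0.2209 × 17 = 78.87 kip.
Base metal (shear rupture): R_n/Ω = (1/2.0) × 0.6 × 70 × 0.4375 × 17 = 156.2 kip.
Governing: weld metal.

R_n/Ω ≈ 78.9 kip (weld metal governs)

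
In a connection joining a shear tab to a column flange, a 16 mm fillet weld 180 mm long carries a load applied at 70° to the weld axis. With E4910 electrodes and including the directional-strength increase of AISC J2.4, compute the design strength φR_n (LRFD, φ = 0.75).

φR_n ≈ 653 kN

E49XX → F_EXX = 490 MPa.
t_e = 0.707 × 16 = 11.31 mm; A_we = 11.31 × 180 = 2036 mm².
Directional factor: 1.0 + 0.5 sin^1.5(70°) = 1.455.
F_nw = 0.6 × 490 × 1.455 = 427.9 MPa.
φR_n = 0.75 × 427.9 × 2036 × 10⁻³ = 653.5 kN.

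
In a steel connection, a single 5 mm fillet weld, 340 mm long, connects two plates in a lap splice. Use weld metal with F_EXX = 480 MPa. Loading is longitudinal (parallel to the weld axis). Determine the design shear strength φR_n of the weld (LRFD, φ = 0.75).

φR_n ≈ 260 kN

Effective throat t_e = 0.707 × 5 = 3.535 mm.
Total length L = 340 mm; A_we = 3.535 × 340 = 1202 mm².
F_nw = 0.6 F_EXX = 0.6 × 480 = 288 MPa.
φR_n = 0.75 × 288 × 1202 × 10⁻³ = 259.6 kN.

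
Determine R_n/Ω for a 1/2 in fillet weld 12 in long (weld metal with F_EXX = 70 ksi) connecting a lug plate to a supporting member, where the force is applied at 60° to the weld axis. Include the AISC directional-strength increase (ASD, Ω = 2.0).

R_n/Ω ≈ 125 kips

t_e = 0.707 × 0.5 = 0.3535 in; A_we = 0.3535 × 12 = 4.242 in².
Directional factor: 1.0 + 0.5 sin^1.5(60°) = 1.403.
F_nw = 0.6 × 70 × 1.403 = 58.92 ksi.
R_n/Ω = (58.92 × 4.242) / 2.0 = 125 kips.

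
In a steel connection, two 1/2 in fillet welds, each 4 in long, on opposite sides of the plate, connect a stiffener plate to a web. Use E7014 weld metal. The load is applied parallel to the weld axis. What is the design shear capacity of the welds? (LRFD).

E70XX → F_EXX = 70 ksi.
Effective throat t_e = 0.707 × 0.5 = 0.3535 in.
Total length L = 8 in; A_we = 0.3535 × 8 = 2.828 in².
F_nw = 0.6 F_EXX = 0.6 × 70 = 42 ksi.
φR_n = 0.75 × 42 × 2.828 = 89.08 kip.

φR_n ≈ 89.1 kip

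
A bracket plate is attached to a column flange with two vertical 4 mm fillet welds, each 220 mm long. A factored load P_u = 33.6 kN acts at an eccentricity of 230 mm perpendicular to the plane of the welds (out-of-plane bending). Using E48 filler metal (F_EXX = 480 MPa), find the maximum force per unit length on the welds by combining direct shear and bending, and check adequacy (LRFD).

f_max ≈ 485 N/mm; adequate

L_w = 2 × 220 = 440 mm; section modulus (unit throat) S = 2 × L²/6 = 16130 mm².
Direct shear f_v = P/L_w = 33.6×10³/440 = 76.36 N/mm.
Moment M = P × e = 33.6×10³ × 230 = 7728000 N·mm; bending f_b = M/S = 479 N/mm.
f_max = √(f_v² + f_b²) = √(76.36² + 479²) = 485.1 N/mm.
φr_n = 0.75 × 0.6 × 480 × (0.707 × 4) = 610.8 N/mm → adequate.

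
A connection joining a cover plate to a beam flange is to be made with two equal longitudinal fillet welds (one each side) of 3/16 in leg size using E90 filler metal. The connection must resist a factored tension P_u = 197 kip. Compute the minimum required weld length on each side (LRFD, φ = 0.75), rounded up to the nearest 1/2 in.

E90XX → F_EXX = 90 ksi.
Throat t_e = 0.707 × 0.1875 = 0.1326 in.
φr_n = 0.75 × 0.6 × 90 × 0.1326 = 5.369 kip/in.
L_req = P_u / φr_n = 197 / 5.369 = 36.69 in total.
Per side: 36.69 / 2 = 18.35 in.
Round up → use L = 18.5 in on each side.

L = 18.5 in on each side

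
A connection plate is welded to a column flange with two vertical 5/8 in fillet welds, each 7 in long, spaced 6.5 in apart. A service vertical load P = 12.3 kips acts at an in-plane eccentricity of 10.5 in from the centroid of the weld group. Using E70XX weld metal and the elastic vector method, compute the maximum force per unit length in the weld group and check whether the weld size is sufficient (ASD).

E70XX → F_EXX = 70 ksi.
Total weld length L_w = 14 in. Treat welds as unit-width lines.
Polar moment about centroid: J = 2[d³/12 + d(b/2)²] = 2[7³/12 + 7×3.25²] = 205 in³.
Direct shear f_v = P/L_w = 12.3 / 14 = 0.8786 kip/in (vertical).
Torsion M = P·e = 12.3 × 10.5 = 129.15 kip·in.
Critical point at (x, y) = (3.25, 3.5) from centroid. f_tx = M·y/J = 2.205 kip/in; f_ty = M·x/J = 2.047 kip/in.
Resultant f_max = √[f_tx² + (f_v + f_ty)²] = √[2.205² + (0.8786 + 2.047)²] = 3.663 kip/in.
Capacity per unit length: r_n/Ω = (1/2.0) × 0.6 × 70 × (0.707 × 0.625) = 9.279 kip/in.
3.663 ≤ 9.279 → adequate.

f_max ≈ 3.66 kip/in; adequate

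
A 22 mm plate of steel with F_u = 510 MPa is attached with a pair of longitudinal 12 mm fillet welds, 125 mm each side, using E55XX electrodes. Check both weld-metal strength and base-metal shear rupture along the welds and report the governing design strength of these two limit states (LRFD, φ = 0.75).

φR_n ≈ 525 kN (weld metal governs)

E55XX → F_EXX = 550 MPa.
t_e = 0.707 × 12 = 8.484 mm; L = 250 mm.
Weld metal: φR_n = 0.75 × 0.6 × 550 × 8.484 × 250 × 10⁻³ = 524.9 kN.
Base metal (shear rupture): φR_n = 0.75 × 0.6 × 510 × 22 × 250 × 10⁻³ = 1262 kN.
Governing: weld metal.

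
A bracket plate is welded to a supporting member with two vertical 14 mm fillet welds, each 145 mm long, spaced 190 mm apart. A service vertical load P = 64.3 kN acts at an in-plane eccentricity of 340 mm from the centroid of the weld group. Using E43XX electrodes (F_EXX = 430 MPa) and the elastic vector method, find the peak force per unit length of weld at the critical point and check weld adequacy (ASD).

Total weld length L_w = 290 mm. Treat welds as unit-width lines.
Polar moment about centroid: J = 2[d³/12 + d(b/2)²] = 2[145³/12 + 145×95²] = 3125000 mm³.
Direct shear f_v = P/L_w = 64.3×10³ / 290 = 221.7 N/mm (vertical).
Torsion M = P·e = 64.3×10³ × 340 = 21862000 N·mm.
Critical point at (x, y) = (95, 72.5) from centroid. f_tx = M·y/J = 507.1 N/mm; f_ty = M·x/J = 664.5 N/mm.
Resultant f_max = √[f_tx² + (f_v + f_ty)²] = √[507.1² + (221.7 + 664.5)²] = 1021 N/mm.
Capacity per unit length: r_n/Ω = (1/2.0) × 0.6 × 430 × (0.707 × 14) = 1277 N/mm.
1021 ≤ 1277 → adequate.

f_max ≈ 1020 N/mm; adequate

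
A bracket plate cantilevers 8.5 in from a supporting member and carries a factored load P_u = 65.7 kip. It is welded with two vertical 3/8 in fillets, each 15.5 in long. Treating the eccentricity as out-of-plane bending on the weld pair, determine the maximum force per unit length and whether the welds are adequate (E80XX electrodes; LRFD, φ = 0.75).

f_max ≈ 7.29 kip/in; adequate

E80XX → F_EXX = 80 ksi.
L_w = 2 × 15.5 = 31 in; section modulus (unit throat) S = 2 × L²/6 = 80.08 in².
Direct shear f_v = P/L_w = 65.7/31 = 2.119 kip/in.
Moment M = P × e = 65.7 × 8.5 = 558.45 kip·in; bending f_b = M/S = 6.973 kip/in.
f_max = √(f_v² + f_b²) = √(2.119² + 6.973²) = 7.288 kip/in.
φr_n = 0.75 × 0.6 × 80 × (0.707 × 0.375) = 9.544 kip/in → adequate.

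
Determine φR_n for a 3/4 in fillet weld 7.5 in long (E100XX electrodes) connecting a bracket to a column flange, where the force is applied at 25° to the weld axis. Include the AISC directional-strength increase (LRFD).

φR_n ≈ 204 kips

E100XX → F_EXX = 100 ksi.
t_e = 0.707 × 0.75 = 0.5302 in; A_we = 0.5302 × 7.5 = 3.977 in².
Directional factor: 1.0 + 0.5 sin^1.5(25°) = 1.137.
F_nw = 0.6 × 100 × 1.137 = 68.24 ksi.
φR_n = 0.75 × 68.24 × 3.977 = 203.5 kips.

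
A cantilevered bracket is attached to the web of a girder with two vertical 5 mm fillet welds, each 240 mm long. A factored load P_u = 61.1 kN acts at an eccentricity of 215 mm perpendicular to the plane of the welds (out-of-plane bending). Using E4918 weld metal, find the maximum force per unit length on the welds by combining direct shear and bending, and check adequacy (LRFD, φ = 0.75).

f_max ≈ 696 N/mm; adequate

E49XX → F_EXX = 490 MPa.
L_w = 2 × 240 = 480 mm; section modulus (unit throat) S = 2 × L²/6 = 19200 mm².
Direct shear f_v = P/L_w = 61.1×10³/480 = 127.3 N/mm.
Moment M = P × e = 61.1×10³ × 215 = 13136000 N·mm; bending f_b = M/S = 684.2 N/mm.
f_max = √(f_v² + f_b²) = √(127.3² + 684.2²) = 695.9 N/mm.
φr_n = 0.75 × 0.6 × 490 × (0.707 × 5) = 779.5 N/mm → adequate.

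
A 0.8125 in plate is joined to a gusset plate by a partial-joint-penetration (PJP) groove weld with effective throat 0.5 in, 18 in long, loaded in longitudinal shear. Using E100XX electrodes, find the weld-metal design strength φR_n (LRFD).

E100XX → F_EXX = 100 ksi.
Effective throat (given) t_e = 0.5 in.
A_we = 0.5 × 18 = 9 in².
F_nw = 0.6 F_EXX = 60 ksi.
φR_n = 0.75 × 60 × 9 = 405 kips.

φR_n ≈ 405 kips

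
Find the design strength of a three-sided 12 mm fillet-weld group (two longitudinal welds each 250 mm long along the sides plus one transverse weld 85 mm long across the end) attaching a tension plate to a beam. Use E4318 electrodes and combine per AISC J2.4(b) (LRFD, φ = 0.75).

φR_n ≈ 960 kN

E43XX → F_EXX = 430 MPa.
t_e = 0.707 × 12 = 8.484 mm.
R_nwl = 0.6 × 430 × 8.484 × 500 × 10⁻³ = 1094 kN (longitudinal, 2 welds).
R_nwt = 0.6 × 430 × 8.484 × 85 × 10⁻³ = 186.1 kN (transverse, base value).
(i) R_nwl + R_nwt = 1280 kN; (ii) 0.85 R_nwl + 1.5 R_nwt = 1209 kN.
R_n = max = 1280 kN [governs: (i)]; φR_n = 960.4 kN.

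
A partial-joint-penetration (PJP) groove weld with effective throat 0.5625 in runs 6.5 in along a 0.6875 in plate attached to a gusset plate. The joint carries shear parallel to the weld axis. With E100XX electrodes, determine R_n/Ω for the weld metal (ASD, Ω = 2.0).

E100XX → F_EXX = 100 ksi.
Effective throat (given) t_e = 0.5625 in.
A_we = 0.5625 × 6.5 = 3.656 in².
F_nw = 0.6 F_EXX = 60 ksi.
R_n/Ω = (60 × 3.656) / 2.0 = 109.7 kip.

R_n/Ω ≈ 110 kip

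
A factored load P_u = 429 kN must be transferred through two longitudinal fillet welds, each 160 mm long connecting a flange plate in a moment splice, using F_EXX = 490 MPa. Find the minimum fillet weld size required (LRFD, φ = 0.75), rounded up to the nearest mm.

Total weld length L = 320 mm.
Required throat t_e = P_u / (φ × 0.6 F_EXX × L) = 429 / (0.75 × 0.6 × 490 × 320 × 10⁻³) = 6.08 mm.
Required leg w = t_e / 0.707 = 8.6 mm → use 9 mm.

w = 9 mm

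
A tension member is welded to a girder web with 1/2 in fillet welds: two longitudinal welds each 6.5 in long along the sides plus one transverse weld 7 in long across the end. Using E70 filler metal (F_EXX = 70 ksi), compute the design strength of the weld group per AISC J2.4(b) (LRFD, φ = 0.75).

t_e = 0.707 × 0.5 = 0.3535 in.
R_nwl = 0.6 × 70 × 0.3535 × 13 = 193 kip (longitudinal, 2 welds).
R_nwt = 0.6 × 70 × 0.3535 × 7 = 103.9 kip (transverse, base value).
(i) R_nwl + R_nwt = 296.9 kip; (ii) 0.85 R_nwl + 1.5 R_nwt = 320 kip.
R_n = max = 320 kip [governs: (ii)]; φR_n = 240 kip.

φR_n ≈ 240 kip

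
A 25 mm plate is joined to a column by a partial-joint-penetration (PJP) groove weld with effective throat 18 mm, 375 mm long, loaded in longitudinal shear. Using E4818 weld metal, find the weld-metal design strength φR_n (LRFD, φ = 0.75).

E48XX → F_EXX = 480 MPa.
Effective throat (given) t_e = 18 mm.
A_we = 18 × 375 = 6750 mm².
F_nw = 0.6 F_EXX = 288 MPa.
φR_n = 0.75 × 288 × 6750 × 10⁻³ = 1458 kN.

φR_n ≈ 1460 kN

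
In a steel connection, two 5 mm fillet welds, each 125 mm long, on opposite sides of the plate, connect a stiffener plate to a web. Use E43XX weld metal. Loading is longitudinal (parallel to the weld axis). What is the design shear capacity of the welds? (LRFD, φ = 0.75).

φR_n ≈ 171 kN

E43XX → F_EXX = 430 MPa.
Effective throat t_e = 0.707 × 5 = 3.535 mm.
Total length L = 250 mm; A_we = 3.535 × 250 = 883.7 mm².
F_nw = 0.6 F_EXX = 0.6 × 430 = 258 MPa.
φR_n = 0.75 × 258 × 883.7 × 10⁻³ = 171 kN.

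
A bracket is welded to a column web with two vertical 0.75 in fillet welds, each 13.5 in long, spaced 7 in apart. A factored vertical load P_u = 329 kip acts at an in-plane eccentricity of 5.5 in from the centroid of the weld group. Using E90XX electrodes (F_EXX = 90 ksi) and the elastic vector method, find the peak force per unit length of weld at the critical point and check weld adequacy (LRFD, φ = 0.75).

f_max ≈ 26.5 kip/in; NOT adequate

Total weld length L_w = 27 in. Treat welds as unit-width lines.
Polar moment about centroid: J = 2[d³/12 + d(b/2)²] = 2[13.5³/12 + 13.5×3.5²] = 740.8 in³.
Direct shear f_v = P/L_w = 329 / 27 = 12.19 kip/in (vertical).
Torsion M = P·e = 329 × 5.5 = 1809.5 kip·in.
Critical point at (x, y) = (3.5, 6.75) from centroid. f_tx = M·y/J = 16.49 kip/in; f_ty = M·x/J = 8.549 kip/in.
Resultant f_max = √[f_tx² + (f_v + f_ty)²] = √[16.49² + (12.19 + 8.549)²] = 26.49 kip/in.
Capacity per unit length: φr_n = 0.75 × 0.6 × 90 × (0.707 × 0.75) = 21.48 kip/in.
26.49 > 21.48 → NOT adequate.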